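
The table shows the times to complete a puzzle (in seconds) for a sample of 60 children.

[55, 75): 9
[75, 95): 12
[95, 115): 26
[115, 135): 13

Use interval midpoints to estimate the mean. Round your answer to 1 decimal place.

99.3

Midpoints: 65, 85, 105, 125
Σfm = 9×65 + 12×85 + 26×105 + 13×125 = 5960
n = Σf = 60
Mean = 5960 / 60 = 99.3333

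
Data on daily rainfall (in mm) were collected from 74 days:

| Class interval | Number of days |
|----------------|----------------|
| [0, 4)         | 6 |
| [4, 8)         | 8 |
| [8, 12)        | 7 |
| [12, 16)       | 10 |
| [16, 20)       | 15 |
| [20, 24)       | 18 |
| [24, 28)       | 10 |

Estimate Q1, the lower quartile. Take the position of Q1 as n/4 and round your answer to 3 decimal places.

Cumulative frequencies: 6, 14, 21, 31, 46, 64, 74
n = 74; position = n/4 = 18.5.
This falls in the class [8, 12): L = 8, F = 14, f = 7, h = 4.
Lower quartile ≈ 8 + ((18.5 − 14) / 7) × 4 = 10.5714

10.571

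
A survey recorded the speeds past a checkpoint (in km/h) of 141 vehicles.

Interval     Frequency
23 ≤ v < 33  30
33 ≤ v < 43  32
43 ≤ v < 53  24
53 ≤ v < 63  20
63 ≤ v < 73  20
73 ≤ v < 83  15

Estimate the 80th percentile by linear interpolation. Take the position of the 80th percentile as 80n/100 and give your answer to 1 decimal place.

66.4

Cumulative frequencies: 30, 62, 86, 106, 126, 141
n = 141; position = 80n/100 = 112.8.
This falls in the class 63 ≤ v < 73: L = 63, F = 106, f = 20, h = 10.
80th percentile ≈ 63 + ((112.8 − 106) / 20) × 10 = 66.4000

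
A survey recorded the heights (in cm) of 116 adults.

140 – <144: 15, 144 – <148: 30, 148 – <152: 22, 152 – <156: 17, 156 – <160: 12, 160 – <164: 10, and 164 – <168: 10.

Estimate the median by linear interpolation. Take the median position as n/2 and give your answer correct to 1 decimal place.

150.4

Cumulative frequencies: 15, 45, 67, 84, 96, 106, 116
n = 116; position = n/2 = 58.
This falls in the class 148 – <152: L = 148, F = 45, f = 22, h = 4.
Median ≈ 148 + ((58 − 45) / 22) × 4 = 150.3636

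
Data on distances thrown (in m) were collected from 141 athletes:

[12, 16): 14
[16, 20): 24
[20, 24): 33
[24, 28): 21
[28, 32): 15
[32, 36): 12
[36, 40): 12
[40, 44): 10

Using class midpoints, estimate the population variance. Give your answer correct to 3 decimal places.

66.445

Midpoints: 14, 18, 22, 26, 30, 34, 38, 42
n = 141, Σfm = 3634, mean = 25.7730
Σfm² = 103028
Σf(m − x̄)² = Σfm² − (Σfm)²/n = 103028 − 3634²/141 = 9368.7376
Population variance = 9368.7376 / 141 = 66.4449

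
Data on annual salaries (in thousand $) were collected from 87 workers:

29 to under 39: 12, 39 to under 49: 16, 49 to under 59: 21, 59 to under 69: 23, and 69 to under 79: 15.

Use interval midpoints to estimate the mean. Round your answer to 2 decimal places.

Midpoints: 34, 44, 54, 64, 74
Σfm = 12×34 + 16×44 + 21×54 + 23×64 + 15×74 = 4828
n = Σf = 87
Mean = 4828 / 87 = 55.4943

55.49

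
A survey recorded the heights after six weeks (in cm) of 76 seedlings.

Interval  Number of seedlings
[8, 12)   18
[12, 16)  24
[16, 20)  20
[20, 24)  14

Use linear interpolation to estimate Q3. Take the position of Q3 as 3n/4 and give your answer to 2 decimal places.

19.00

Cumulative frequencies: 18, 42, 62, 76
n = 76; position = 3n/4 = 57.
This falls in the class [16, 20): L = 16, F = 42, f = 20, h = 4.
Upper quartile ≈ 16 + ((57 − 42) / 20) × 4 = 19.0000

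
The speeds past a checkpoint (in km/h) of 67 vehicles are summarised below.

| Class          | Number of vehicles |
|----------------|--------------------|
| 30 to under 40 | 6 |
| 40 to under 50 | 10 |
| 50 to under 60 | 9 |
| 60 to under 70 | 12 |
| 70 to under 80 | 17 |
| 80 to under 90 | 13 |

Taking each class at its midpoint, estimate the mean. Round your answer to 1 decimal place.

64.4

Midpoints: 35, 45, 55, 65, 75, 85
Σfm = 6×35 + 10×45 + 9×55 + 12×65 + 17×75 + 13×85 = 4315
n = Σf = 67
Mean = 4315 / 67 = 64.4030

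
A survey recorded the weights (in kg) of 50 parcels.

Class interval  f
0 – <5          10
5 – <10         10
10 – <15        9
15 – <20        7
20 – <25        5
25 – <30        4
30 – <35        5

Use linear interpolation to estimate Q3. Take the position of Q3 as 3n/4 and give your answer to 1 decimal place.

Cumulative frequencies: 10, 20, 29, 36, 41, 45, 50
n = 50; position = 3n/4 = 37.5.
This falls in the class 20 – <25: L = 20, F = 36, f = 5, h = 5.
Upper quartile ≈ 20 + ((37.5 − 36) / 5) × 5 = 21.5000

21.5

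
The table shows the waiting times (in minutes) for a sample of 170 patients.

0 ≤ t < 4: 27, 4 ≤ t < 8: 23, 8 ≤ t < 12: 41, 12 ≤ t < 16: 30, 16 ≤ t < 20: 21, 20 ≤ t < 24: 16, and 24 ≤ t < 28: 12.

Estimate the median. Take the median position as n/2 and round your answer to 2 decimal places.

11.41

Cumulative frequencies: 27, 50, 91, 121, 142, 158, 170
n = 170; position = n/2 = 85.
This falls in the class 8 ≤ t < 12: L = 8, F = 50, f = 41, h = 4.
Median ≈ 8 + ((85 − 50) / 41) × 4 = 11.4146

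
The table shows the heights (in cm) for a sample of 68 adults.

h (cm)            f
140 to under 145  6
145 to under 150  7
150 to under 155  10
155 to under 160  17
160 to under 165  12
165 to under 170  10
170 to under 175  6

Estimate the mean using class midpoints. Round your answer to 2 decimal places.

Midpoints: 142.5, 147.5, 152.5, 157.5, 162.5, 167.5, 172.5
Σfm = 6×142.5 + 7×147.5 + 10×152.5 + 17×157.5 + 12×162.5 + 10×167.5 + 6×172.5 = 10750
n = Σf = 68
Mean = 10750 / 68 = 158.0882

158.09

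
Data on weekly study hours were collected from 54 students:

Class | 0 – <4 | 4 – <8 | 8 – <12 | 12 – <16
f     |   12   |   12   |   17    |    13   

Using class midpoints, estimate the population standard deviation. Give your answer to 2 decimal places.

4.33

Midpoints: 2, 6, 10, 14
n = 54, Σfm = 448, mean = 8.2963
Σfm² = 4728
Σf(m − x̄)² = Σfm² − (Σfm)²/n = 4728 − 448²/54 = 1011.2593
Population variance = 1011.2593 / 54 = 18.7270
Standard deviation = √18.7270 = 4.3275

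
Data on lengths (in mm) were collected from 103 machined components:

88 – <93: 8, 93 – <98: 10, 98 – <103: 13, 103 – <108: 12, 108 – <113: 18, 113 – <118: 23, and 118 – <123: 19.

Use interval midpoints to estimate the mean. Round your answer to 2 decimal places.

Midpoints: 90.5, 95.5, 100.5, 105.5, 110.5, 115.5, 120.5
Σfm = 8×90.5 + 10×95.5 + 13×100.5 + 12×105.5 + 18×110.5 + 23×115.5 + 19×120.5 = 11186.5
n = Σf = 103
Mean = 11186.5 / 103 = 108.6068

108.61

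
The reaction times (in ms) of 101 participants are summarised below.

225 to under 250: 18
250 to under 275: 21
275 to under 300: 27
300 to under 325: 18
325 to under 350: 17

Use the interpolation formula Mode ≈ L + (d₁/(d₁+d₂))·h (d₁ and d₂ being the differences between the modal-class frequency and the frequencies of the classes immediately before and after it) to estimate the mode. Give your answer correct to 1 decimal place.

285.0

Modal class: 275 to under 300 (highest frequency 27).
d₁ = 27 − 21 = 6, d₂ = 27 − 18 = 9
Mode ≈ 275 + (6/(6+9)) × 25 = 275 + 10.0000 = 285.0000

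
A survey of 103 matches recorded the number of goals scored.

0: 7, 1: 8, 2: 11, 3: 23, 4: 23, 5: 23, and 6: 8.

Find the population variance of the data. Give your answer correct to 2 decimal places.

Values: 0, 1, 2, 3, 4, 5, 6
n = 103, Σfx = 354, mean = 3.4369
Σfx² = 1490
Σf(x − x̄)² = Σfx² − (Σfx)²/n = 1490 − 354²/103 = 273.3398
Population variance = 273.3398 / 103 = 2.6538

2.65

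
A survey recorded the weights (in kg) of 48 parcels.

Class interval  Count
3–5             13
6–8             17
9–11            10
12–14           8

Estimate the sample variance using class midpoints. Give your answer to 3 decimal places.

9.858

Midpoints: 4, 7, 10, 13
n = 48, Σfm = 375, mean = 7.8125
Σfm² = 3393
Σf(m − x̄)² = Σfm² − (Σfm)²/n = 3393 − 375²/48 = 463.3125
Sample variance = 463.3125 / 47 = 9.8577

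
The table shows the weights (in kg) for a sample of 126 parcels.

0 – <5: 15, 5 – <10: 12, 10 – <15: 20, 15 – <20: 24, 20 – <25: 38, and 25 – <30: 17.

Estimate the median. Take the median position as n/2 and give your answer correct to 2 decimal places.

Cumulative frequencies: 15, 27, 47, 71, 109, 126
n = 126; position = n/2 = 63.
This falls in the class 15 – <20: L = 15, F = 47, f = 24, h = 5.
Median ≈ 15 + ((63 − 47) / 24) × 5 = 18.3333

18.33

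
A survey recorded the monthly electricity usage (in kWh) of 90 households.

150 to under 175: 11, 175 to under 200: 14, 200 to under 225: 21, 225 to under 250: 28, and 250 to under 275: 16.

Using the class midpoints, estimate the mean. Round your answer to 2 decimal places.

219.17

Midpoints: 162.5, 187.5, 212.5, 237.5, 262.5
Σfm = 11×162.5 + 14×187.5 + 21×212.5 + 28×237.5 + 16×262.5 = 19725
n = Σf = 90
Mean = 19725 / 90 = 219.1667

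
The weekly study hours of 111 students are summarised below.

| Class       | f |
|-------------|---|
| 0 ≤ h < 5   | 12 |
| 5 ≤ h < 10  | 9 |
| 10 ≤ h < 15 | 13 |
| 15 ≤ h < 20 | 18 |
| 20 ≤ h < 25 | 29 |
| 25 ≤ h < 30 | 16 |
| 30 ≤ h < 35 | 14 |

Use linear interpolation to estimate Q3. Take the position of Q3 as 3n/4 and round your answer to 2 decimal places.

Cumulative frequencies: 12, 21, 34, 52, 81, 97, 111
n = 111; position = 3n/4 = 83.25.
This falls in the class 25 ≤ h < 30: L = 25, F = 81, f = 16, h = 5.
Upper quartile ≈ 25 + ((83.25 − 81) / 16) × 5 = 25.7031

25.70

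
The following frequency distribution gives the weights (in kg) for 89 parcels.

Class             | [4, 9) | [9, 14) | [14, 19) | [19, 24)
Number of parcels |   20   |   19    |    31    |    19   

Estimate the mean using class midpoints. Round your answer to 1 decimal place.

14.3

Midpoints: 6.5, 11.5, 16.5, 21.5
Σfm = 20×6.5 + 19×11.5 + 31×16.5 + 19×21.5 = 1268.5
n = Σf = 89
Mean = 1268.5 / 89 = 14.2528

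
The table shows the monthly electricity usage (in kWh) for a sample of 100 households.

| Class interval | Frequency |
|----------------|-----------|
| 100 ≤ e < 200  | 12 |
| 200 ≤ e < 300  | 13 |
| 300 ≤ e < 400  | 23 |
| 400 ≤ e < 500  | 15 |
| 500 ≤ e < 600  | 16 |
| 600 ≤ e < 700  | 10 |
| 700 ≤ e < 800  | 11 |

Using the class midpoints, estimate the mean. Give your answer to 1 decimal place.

434.0

Midpoints: 150, 250, 350, 450, 550, 650, 750
Σfm = 12×150 + 13×250 + 23×350 + 15×450 + 16×550 + 10×650 + 11×750 = 43400
n = Σf = 100
Mean = 43400 / 100 = 434.0000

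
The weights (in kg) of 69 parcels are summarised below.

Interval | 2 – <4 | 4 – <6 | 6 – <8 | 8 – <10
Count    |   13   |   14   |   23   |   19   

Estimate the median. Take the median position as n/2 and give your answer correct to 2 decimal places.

Cumulative frequencies: 13, 27, 50, 69
n = 69; position = n/2 = 34.5.
This falls in the class 6 – <8: L = 6, F = 27, f = 23, h = 2.
Median ≈ 6 + ((34.5 − 27) / 23) × 2 = 6.6522

6.65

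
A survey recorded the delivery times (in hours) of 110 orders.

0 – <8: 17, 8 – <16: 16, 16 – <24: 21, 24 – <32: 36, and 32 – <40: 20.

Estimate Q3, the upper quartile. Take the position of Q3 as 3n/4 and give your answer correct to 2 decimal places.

Cumulative frequencies: 17, 33, 54, 90, 110
n = 110; position = 3n/4 = 82.5.
This falls in the class 24 – <32: L = 24, F = 54, f = 36, h = 8.
Upper quartile ≈ 24 + ((82.5 − 54) / 36) × 8 = 30.3333

30.33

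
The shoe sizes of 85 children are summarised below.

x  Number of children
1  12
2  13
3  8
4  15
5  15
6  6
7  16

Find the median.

Cumulative frequencies: 12, 25, 33, 48, 63, 69, 85
n = 85, so the median is the value in position (n+1)/2 = 43.
Position 43 falls at value 4.

4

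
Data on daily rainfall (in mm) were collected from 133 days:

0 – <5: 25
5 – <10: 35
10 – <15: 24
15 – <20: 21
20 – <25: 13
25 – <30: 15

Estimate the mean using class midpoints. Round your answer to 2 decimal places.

12.76

Midpoints: 2.5, 7.5, 12.5, 17.5, 22.5, 27.5
Σfm = 25×2.5 + 35×7.5 + 24×12.5 + 21×17.5 + 13×22.5 + 15×27.5 = 1697.5
n = Σf = 133
Mean = 1697.5 / 133 = 12.7632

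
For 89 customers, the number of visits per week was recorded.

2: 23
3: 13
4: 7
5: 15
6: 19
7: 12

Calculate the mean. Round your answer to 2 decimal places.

4.34

Values: 2, 3, 4, 5, 6, 7
Σfx = 23×2 + 13×3 + 7×4 + 15×5 + 19×6 + 12×7 = 386
n = Σf = 89
Mean = 386 / 89 = 4.3371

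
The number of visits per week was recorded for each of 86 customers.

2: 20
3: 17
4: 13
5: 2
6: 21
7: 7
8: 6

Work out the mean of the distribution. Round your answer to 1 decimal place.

4.4

Values: 2, 3, 4, 5, 6, 7, 8
Σfx = 20×2 + 17×3 + 13×4 + 2×5 + 21×6 + 7×7 + 6×8 = 376
n = Σf = 86
Mean = 376 / 86 = 4.3721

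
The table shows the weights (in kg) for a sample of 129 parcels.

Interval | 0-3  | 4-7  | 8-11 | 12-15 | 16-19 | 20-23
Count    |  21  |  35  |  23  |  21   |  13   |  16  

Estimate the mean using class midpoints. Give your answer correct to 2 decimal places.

10.06

Midpoints: 1.5, 5.5, 9.5, 13.5, 17.5, 21.5
Σfm = 21×1.5 + 35×5.5 + 23×9.5 + 21×13.5 + 13×17.5 + 16×21.5 = 1297.5
n = Σf = 129
Mean = 1297.5 / 129 = 10.0581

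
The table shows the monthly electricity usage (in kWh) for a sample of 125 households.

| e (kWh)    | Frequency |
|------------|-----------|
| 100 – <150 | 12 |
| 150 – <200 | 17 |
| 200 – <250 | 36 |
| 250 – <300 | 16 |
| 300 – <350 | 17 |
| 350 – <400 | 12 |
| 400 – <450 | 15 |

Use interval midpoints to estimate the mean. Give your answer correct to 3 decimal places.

Midpoints: 125, 175, 225, 275, 325, 375, 425
Σfm = 12×125 + 17×175 + 36×225 + 16×275 + 17×325 + 12×375 + 15×425 = 33375
n = Σf = 125
Mean = 33375 / 125 = 267.0000

267.000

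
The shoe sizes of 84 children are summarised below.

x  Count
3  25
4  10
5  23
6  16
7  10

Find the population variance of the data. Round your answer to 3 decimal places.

1.895

Values: 3, 4, 5, 6, 7
n = 84, Σfx = 396, mean = 4.7143
Σfx² = 2026
Σf(x − x̄)² = Σfx² − (Σfx)²/n = 2026 − 396²/84 = 159.1429
Population variance = 159.1429 / 84 = 1.8946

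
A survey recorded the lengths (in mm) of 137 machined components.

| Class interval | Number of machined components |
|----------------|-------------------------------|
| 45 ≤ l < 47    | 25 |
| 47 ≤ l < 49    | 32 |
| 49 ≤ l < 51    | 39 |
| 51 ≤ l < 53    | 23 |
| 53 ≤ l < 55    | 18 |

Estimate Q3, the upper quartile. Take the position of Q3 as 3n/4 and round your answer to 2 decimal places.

Cumulative frequencies: 25, 57, 96, 119, 137
n = 137; position = 3n/4 = 102.75.
This falls in the class 51 ≤ l < 53: L = 51, F = 96, f = 23, h = 2.
Upper quartile ≈ 51 + ((102.75 − 96) / 23) × 2 = 51.5870

51.59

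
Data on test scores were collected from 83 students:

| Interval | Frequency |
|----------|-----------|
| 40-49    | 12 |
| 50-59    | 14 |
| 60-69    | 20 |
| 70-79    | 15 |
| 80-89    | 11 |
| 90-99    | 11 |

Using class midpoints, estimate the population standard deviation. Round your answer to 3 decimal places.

15.818

Midpoints: 44.5, 54.5, 64.5, 74.5, 84.5, 94.5
n = 83, Σfm = 5673.5, mean = 68.3554
Σfm² = 408580.75
Σf(m − x̄)² = Σfm² − (Σfm)²/n = 408580.75 − 5673.5²/83 = 20766.2651
Population variance = 20766.2651 / 83 = 250.1960
Standard deviation = √250.1960 = 15.8176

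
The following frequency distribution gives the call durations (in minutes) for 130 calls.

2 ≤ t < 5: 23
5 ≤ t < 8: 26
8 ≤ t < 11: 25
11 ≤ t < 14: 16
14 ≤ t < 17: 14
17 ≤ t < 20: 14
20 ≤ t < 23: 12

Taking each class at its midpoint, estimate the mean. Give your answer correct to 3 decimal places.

Midpoints: 3.5, 6.5, 9.5, 12.5, 15.5, 18.5, 21.5
Σfm = 23×3.5 + 26×6.5 + 25×9.5 + 16×12.5 + 14×15.5 + 14×18.5 + 12×21.5 = 1421
n = Σf = 130
Mean = 1421 / 130 = 10.9308

10.931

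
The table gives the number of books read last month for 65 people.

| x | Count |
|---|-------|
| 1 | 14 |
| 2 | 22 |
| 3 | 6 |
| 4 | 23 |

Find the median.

Cumulative frequencies: 14, 36, 42, 65
n = 65, so the median is the value in position (n+1)/2 = 33.
Position 33 falls at value 2.

2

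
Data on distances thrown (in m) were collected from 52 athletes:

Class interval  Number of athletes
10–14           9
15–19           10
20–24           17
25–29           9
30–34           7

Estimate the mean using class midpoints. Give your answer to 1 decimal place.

Midpoints: 12, 17, 22, 27, 32
Σfm = 9×12 + 10×17 + 17×22 + 9×27 + 7×32 = 1119
n = Σf = 52
Mean = 1119 / 52 = 21.5192

21.5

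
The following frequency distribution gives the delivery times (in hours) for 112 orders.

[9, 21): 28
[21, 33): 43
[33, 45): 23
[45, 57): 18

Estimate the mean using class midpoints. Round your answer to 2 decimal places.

30.32

Midpoints: 15, 27, 39, 51
Σfm = 28×15 + 43×27 + 23×39 + 18×51 = 3396
n = Σf = 112
Mean = 3396 / 112 = 30.3214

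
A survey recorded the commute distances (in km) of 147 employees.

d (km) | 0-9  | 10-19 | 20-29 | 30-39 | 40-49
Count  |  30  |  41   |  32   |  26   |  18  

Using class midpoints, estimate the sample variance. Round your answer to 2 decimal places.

Midpoints: 4.5, 14.5, 24.5, 34.5, 44.5
n = 147, Σfm = 3211.5, mean = 21.8469
Σfm² = 95026.75
Σf(m − x̄)² = Σfm² − (Σfm)²/n = 95026.75 − 3211.5²/147 = 24865.3061
Sample variance = 24865.3061 / 146 = 170.3103

170.31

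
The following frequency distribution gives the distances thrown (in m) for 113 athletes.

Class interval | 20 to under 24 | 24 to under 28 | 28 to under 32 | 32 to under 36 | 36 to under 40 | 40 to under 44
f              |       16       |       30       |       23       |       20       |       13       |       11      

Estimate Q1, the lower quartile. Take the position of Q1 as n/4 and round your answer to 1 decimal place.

25.6

Cumulative frequencies: 16, 46, 69, 89, 102, 113
n = 113; position = n/4 = 28.25.
This falls in the class 24 to under 28: L = 24, F = 16, f = 30, h = 4.
Lower quartile ≈ 24 + ((28.25 − 16) / 30) × 4 = 25.6333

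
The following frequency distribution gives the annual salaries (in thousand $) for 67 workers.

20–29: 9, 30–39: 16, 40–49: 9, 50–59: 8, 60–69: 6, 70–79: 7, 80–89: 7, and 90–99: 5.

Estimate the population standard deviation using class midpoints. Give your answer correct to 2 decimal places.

Midpoints: 24.5, 34.5, 44.5, 54.5, 64.5, 74.5, 84.5, 94.5
n = 67, Σfm = 3581.5, mean = 53.4552
Σfm² = 224476.75
Σf(m − x̄)² = Σfm² − (Σfm)²/n = 224476.75 − 3581.5²/67 = 33026.8657
Population variance = 33026.8657 / 67 = 492.9383
Standard deviation = √492.9383 = 22.2022

22.20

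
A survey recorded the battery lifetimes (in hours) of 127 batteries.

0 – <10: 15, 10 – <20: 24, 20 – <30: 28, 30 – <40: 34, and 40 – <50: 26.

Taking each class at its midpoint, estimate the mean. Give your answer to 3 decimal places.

Midpoints: 5, 15, 25, 35, 45
Σfm = 15×5 + 24×15 + 28×25 + 34×35 + 26×45 = 3495
n = Σf = 127
Mean = 3495 / 127 = 27.5197

27.520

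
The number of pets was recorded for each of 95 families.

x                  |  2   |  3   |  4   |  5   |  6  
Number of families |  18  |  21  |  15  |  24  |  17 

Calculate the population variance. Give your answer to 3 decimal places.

Values: 2, 3, 4, 5, 6
n = 95, Σfx = 381, mean = 4.0105
Σfx² = 1713
Σf(x − x̄)² = Σfx² − (Σfx)²/n = 1713 − 381²/95 = 184.9895
Population variance = 184.9895 / 95 = 1.9473

1.947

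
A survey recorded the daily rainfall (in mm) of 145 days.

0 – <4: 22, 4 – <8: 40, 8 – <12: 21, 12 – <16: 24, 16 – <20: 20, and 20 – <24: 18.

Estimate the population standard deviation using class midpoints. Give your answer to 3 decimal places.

6.527

Midpoints: 2, 6, 10, 14, 18, 22
n = 145, Σfm = 1586, mean = 10.9379
Σfm² = 23524
Σf(m − x̄)² = Σfm² − (Σfm)²/n = 23524 − 1586²/145 = 6176.4414
Population variance = 6176.4414 / 145 = 42.5961
Standard deviation = √42.5961 = 6.5266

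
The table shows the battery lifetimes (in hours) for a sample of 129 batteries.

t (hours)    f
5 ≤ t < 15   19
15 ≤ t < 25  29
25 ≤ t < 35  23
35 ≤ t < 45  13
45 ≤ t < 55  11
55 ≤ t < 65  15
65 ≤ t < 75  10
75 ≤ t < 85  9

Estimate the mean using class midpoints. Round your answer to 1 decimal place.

Midpoints: 10, 20, 30, 40, 50, 60, 70, 80
Σfm = 19×10 + 29×20 + 23×30 + 13×40 + 11×50 + 15×60 + 10×70 + 9×80 = 4850
n = Σf = 129
Mean = 4850 / 129 = 37.5969

37.6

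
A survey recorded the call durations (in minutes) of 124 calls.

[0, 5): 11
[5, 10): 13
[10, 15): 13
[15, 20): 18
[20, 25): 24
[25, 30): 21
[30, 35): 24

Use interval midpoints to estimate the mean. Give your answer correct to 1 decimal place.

20.2

Midpoints: 2.5, 7.5, 12.5, 17.5, 22.5, 27.5, 32.5
Σfm = 11×2.5 + 13×7.5 + 13×12.5 + 18×17.5 + 24×22.5 + 21×27.5 + 24×32.5 = 2500
n = Σf = 124
Mean = 2500 / 124 = 20.1613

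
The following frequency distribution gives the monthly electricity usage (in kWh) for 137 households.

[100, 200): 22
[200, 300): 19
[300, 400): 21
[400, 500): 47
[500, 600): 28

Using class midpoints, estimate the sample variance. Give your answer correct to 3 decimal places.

18700.086

Midpoints: 150, 250, 350, 450, 550
n = 137, Σfm = 51950, mean = 379.1971
Σfm² = 22242500
Σf(m − x̄)² = Σfm² − (Σfm)²/n = 22242500 − 51950²/137 = 2543211.6788
Sample variance = 2543211.6788 / 136 = 18700.0859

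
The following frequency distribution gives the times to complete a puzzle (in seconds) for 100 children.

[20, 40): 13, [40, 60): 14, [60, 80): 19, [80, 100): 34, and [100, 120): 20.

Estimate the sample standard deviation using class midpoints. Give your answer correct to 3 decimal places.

Midpoints: 30, 50, 70, 90, 110
n = 100, Σfm = 7680, mean = 76.8000
Σfm² = 657200
Σf(m − x̄)² = Σfm² − (Σfm)²/n = 657200 − 7680²/100 = 67376.0000
Sample variance = 67376.0000 / 99 = 680.5657
Standard deviation = √680.5657 = 26.0877

26.088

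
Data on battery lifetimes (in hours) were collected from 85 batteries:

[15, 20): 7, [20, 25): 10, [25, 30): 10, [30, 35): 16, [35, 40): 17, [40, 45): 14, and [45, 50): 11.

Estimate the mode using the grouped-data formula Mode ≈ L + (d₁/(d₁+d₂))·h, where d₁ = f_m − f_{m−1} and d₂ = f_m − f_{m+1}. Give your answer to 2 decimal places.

Modal class: [35, 40) (highest frequency 17).
d₁ = 17 − 16 = 1, d₂ = 17 − 14 = 3
Mode ≈ 35 + (1/(1+3)) × 5 = 35 + 1.2500 = 36.2500

36.25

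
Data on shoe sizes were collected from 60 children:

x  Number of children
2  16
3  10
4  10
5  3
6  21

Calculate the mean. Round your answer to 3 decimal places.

Values: 2, 3, 4, 5, 6
Σfx = 16×2 + 10×3 + 10×4 + 3×5 + 21×6 = 243
n = Σf = 60
Mean = 243 / 60 = 4.0500

4.050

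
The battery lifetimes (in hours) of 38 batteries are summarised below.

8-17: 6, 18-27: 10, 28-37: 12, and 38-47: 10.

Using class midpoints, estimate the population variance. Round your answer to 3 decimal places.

105.817

Midpoints: 12.5, 22.5, 32.5, 42.5
n = 38, Σfm = 1115, mean = 29.3421
Σfm² = 36737.5
Σf(m − x̄)² = Σfm² − (Σfm)²/n = 36737.5 − 1115²/38 = 4021.0526
Population variance = 4021.0526 / 38 = 105.8172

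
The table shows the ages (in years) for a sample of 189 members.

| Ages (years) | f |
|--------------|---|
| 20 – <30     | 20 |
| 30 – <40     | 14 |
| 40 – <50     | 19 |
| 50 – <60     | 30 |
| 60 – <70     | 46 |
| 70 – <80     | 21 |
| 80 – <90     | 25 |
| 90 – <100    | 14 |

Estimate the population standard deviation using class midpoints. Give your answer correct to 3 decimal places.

Midpoints: 25, 35, 45, 55, 65, 75, 85, 95
n = 189, Σfm = 11515, mean = 60.9259
Σfm² = 778325
Σf(m − x̄)² = Σfm² − (Σfm)²/n = 778325 − 11515²/189 = 76762.9630
Population variance = 76762.9630 / 189 = 406.1532
Standard deviation = √406.1532 = 20.1532

20.153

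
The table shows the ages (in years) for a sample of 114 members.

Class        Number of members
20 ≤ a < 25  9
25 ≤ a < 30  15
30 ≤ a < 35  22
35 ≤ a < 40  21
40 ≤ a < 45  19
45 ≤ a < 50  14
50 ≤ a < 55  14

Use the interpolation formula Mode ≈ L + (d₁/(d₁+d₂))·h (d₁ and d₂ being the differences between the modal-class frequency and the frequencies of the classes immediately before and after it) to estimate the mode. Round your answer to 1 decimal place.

Modal class: 30 ≤ a < 35 (highest frequency 22).
d₁ = 22 − 15 = 7, d₂ = 22 − 21 = 1
Mode ≈ 30 + (7/(7+1)) × 5 = 30 + 4.3750 = 34.3750

34.4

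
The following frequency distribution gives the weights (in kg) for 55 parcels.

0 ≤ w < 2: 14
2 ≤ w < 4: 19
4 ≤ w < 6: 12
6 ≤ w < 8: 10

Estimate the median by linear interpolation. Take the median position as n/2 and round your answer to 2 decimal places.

3.42

Cumulative frequencies: 14, 33, 45, 55
n = 55; position = n/2 = 27.5.
This falls in the class 2 ≤ w < 4: L = 2, F = 14, f = 19, h = 2.
Median ≈ 2 + ((27.5 − 14) / 19) × 2 = 3.4211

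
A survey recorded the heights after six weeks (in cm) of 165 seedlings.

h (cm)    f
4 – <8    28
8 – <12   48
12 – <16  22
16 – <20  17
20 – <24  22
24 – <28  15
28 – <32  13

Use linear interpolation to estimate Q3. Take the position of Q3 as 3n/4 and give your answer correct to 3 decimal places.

21.591

Cumulative frequencies: 28, 76, 98, 115, 137, 152, 165
n = 165; position = 3n/4 = 123.75.
This falls in the class 20 – <24: L = 20, F = 115, f = 22, h = 4.
Upper quartile ≈ 20 + ((123.75 − 115) / 22) × 4 = 21.5909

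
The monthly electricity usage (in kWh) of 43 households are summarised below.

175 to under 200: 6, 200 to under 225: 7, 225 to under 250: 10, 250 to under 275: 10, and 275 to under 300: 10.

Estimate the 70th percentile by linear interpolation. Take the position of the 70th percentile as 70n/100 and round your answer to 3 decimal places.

267.750

Cumulative frequencies: 6, 13, 23, 33, 43
n = 43; position = 70n/100 = 30.1.
This falls in the class 250 to under 275: L = 250, F = 23, f = 10, h = 25.
70th percentile ≈ 250 + ((30.1 − 23) / 10) × 25 = 267.7500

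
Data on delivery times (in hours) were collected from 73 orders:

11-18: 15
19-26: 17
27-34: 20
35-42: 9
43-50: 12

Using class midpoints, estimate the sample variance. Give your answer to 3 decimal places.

116.725

Midpoints: 14.5, 22.5, 30.5, 38.5, 46.5
n = 73, Σfm = 2114.5, mean = 28.9658
Σfm² = 69652.25
Σf(m − x̄)² = Σfm² − (Σfm)²/n = 69652.25 − 2114.5²/73 = 8404.1644
Sample variance = 8404.1644 / 72 = 116.7245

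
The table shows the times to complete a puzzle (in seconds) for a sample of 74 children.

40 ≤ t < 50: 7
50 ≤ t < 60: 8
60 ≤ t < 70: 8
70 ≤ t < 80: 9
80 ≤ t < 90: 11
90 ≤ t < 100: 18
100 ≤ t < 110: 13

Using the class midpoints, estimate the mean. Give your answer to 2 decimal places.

80.54

Midpoints: 45, 55, 65, 75, 85, 95, 105
Σfm = 7×45 + 8×55 + 8×65 + 9×75 + 11×85 + 18×95 + 13×105 = 5960
n = Σf = 74
Mean = 5960 / 74 = 80.5405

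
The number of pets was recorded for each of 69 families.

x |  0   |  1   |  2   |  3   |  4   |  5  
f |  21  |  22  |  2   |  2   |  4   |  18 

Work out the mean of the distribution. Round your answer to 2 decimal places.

Values: 0, 1, 2, 3, 4, 5
Σfx = 21×0 + 22×1 + 2×2 + 2×3 + 4×4 + 18×5 = 138
n = Σf = 69
Mean = 138 / 69 = 2.0000

2.00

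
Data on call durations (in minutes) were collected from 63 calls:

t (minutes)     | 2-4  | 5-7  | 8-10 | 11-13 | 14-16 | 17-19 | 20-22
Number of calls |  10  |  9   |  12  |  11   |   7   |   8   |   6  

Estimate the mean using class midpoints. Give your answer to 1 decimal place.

Midpoints: 3, 6, 9, 12, 15, 18, 21
Σfm = 10×3 + 9×6 + 12×9 + 11×12 + 7×15 + 8×18 + 6×21 = 699
n = Σf = 63
Mean = 699 / 63 = 11.0952

11.1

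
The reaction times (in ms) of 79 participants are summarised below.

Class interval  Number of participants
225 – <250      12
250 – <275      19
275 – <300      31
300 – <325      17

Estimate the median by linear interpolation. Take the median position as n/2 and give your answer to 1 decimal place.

281.9

Cumulative frequencies: 12, 31, 62, 79
n = 79; position = n/2 = 39.5.
This falls in the class 275 – <300: L = 275, F = 31, f = 31, h = 25.
Median ≈ 275 + ((39.5 − 31) / 31) × 25 = 281.8548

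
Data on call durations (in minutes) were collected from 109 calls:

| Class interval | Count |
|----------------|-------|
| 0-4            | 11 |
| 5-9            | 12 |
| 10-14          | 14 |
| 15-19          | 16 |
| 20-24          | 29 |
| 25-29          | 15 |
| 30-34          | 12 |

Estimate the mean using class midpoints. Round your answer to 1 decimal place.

18.1

Midpoints: 2, 7, 12, 17, 22, 27, 32
Σfm = 11×2 + 12×7 + 14×12 + 16×17 + 29×22 + 15×27 + 12×32 = 1973
n = Σf = 109
Mean = 1973 / 109 = 18.1009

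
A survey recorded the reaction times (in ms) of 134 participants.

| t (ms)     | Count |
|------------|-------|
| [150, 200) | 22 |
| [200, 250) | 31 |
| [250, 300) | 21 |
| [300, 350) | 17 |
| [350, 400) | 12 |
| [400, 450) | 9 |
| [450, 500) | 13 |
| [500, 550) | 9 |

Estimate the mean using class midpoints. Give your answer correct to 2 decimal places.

Midpoints: 175, 225, 275, 325, 375, 425, 475, 525
Σfm = 22×175 + 31×225 + 21×275 + 17×325 + 12×375 + 9×425 + 13×475 + 9×525 = 41350
n = Σf = 134
Mean = 41350 / 134 = 308.5821

308.58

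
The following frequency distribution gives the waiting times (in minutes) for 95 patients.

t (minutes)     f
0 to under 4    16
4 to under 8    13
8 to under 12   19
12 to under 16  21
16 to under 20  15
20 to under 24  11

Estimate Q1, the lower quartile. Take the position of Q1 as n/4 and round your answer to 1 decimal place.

6.4

Cumulative frequencies: 16, 29, 48, 69, 84, 95
n = 95; position = n/4 = 23.75.
This falls in the class 4 to under 8: L = 4, F = 16, f = 13, h = 4.
Lower quartile ≈ 4 + ((23.75 − 16) / 13) × 4 = 6.3846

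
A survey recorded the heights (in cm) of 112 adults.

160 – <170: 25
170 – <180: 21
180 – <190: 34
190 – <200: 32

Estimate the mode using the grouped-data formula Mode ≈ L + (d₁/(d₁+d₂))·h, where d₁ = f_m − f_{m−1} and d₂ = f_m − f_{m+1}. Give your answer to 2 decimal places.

Modal class: 180 – <190 (highest frequency 34).
d₁ = 34 − 21 = 13, d₂ = 34 − 32 = 2
Mode ≈ 180 + (13/(13+2)) × 10 = 180 + 8.6667 = 188.6667

188.67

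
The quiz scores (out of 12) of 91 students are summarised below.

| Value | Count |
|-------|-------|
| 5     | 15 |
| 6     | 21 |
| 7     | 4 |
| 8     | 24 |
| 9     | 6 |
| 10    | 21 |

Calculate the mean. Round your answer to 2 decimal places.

7.53

Values: 5, 6, 7, 8, 9, 10
Σfx = 15×5 + 21×6 + 4×7 + 24×8 + 6×9 + 21×10 = 685
n = Σf = 91
Mean = 685 / 91 = 7.5275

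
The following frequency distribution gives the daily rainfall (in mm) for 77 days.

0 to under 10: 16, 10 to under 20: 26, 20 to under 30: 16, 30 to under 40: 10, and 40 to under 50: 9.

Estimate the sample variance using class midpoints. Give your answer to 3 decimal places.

Midpoints: 5, 15, 25, 35, 45
n = 77, Σfm = 1625, mean = 21.1039
Σfm² = 46725
Σf(m − x̄)² = Σfm² − (Σfm)²/n = 46725 − 1625²/77 = 12431.1688
Sample variance = 12431.1688 / 76 = 163.5680

163.568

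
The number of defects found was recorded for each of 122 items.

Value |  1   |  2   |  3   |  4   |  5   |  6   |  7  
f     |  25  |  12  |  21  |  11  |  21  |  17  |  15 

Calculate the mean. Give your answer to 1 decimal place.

Values: 1, 2, 3, 4, 5, 6, 7
Σfx = 25×1 + 12×2 + 21×3 + 11×4 + 21×5 + 17×6 + 15×7 = 468
n = Σf = 122
Mean = 468 / 122 = 3.8361

3.8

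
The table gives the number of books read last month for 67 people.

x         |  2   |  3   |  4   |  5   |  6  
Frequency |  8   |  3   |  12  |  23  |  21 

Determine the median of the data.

5

Cumulative frequencies: 8, 11, 23, 46, 67
n = 67, so the median is the value in position (n+1)/2 = 34.
Position 34 falls at value 5.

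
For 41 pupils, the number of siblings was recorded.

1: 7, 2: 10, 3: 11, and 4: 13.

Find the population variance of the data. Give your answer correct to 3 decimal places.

Values: 1, 2, 3, 4
n = 41, Σfx = 112, mean = 2.7317
Σfx² = 354
Σf(x − x̄)² = Σfx² − (Σfx)²/n = 354 − 112²/41 = 48.0488
Population variance = 48.0488 / 41 = 1.1719

1.172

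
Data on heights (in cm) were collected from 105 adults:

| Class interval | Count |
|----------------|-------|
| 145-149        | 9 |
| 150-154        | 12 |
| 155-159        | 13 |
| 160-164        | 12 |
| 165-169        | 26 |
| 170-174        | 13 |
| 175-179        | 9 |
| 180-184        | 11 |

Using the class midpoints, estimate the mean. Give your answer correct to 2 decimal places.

164.81

Midpoints: 147, 152, 157, 162, 167, 172, 177, 182
Σfm = 9×147 + 12×152 + 13×157 + 12×162 + 26×167 + 13×172 + 9×177 + 11×182 = 17305
n = Σf = 105
Mean = 17305 / 105 = 164.8095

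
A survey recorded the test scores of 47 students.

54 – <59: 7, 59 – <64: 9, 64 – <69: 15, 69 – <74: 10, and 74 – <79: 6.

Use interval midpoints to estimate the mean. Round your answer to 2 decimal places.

66.39

Midpoints: 56.5, 61.5, 66.5, 71.5, 76.5
Σfm = 7×56.5 + 9×61.5 + 15×66.5 + 10×71.5 + 6×76.5 = 3120.5
n = Σf = 47
Mean = 3120.5 / 47 = 66.3936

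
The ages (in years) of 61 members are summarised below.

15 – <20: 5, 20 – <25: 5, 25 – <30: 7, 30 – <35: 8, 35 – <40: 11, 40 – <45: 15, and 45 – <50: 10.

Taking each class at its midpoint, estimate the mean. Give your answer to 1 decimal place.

Midpoints: 17.5, 22.5, 27.5, 32.5, 37.5, 42.5, 47.5
Σfm = 5×17.5 + 5×22.5 + 7×27.5 + 8×32.5 + 11×37.5 + 15×42.5 + 10×47.5 = 2177.5
n = Σf = 61
Mean = 2177.5 / 61 = 35.6967

35.7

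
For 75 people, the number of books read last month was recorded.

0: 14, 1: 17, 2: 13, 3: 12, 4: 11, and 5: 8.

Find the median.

Cumulative frequencies: 14, 31, 44, 56, 67, 75
n = 75, so the median is the value in position (n+1)/2 = 38.
Position 38 falls at value 2.

2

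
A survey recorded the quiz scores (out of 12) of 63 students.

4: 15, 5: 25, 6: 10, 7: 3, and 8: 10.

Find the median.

Cumulative frequencies: 15, 40, 50, 53, 63
n = 63, so the median is the value in position (n+1)/2 = 32.
Position 32 falls at value 5.

5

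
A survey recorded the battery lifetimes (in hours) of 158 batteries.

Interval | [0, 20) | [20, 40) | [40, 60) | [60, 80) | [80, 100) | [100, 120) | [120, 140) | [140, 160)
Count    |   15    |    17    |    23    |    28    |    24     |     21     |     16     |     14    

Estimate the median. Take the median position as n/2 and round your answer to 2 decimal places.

77.14

Cumulative frequencies: 15, 32, 55, 83, 107, 128, 144, 158
n = 158; position = n/2 = 79.
This falls in the class [60, 80): L = 60, F = 55, f = 28, h = 20.
Median ≈ 60 + ((79 − 55) / 28) × 20 = 77.1429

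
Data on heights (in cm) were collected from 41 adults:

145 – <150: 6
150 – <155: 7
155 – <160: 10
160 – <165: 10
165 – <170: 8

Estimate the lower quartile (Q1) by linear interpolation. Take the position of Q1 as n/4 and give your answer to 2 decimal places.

Cumulative frequencies: 6, 13, 23, 33, 41
n = 41; position = n/4 = 10.25.
This falls in the class 150 – <155: L = 150, F = 6, f = 7, h = 5.
Lower quartile ≈ 150 + ((10.25 − 6) / 7) × 5 = 153.0357

153.04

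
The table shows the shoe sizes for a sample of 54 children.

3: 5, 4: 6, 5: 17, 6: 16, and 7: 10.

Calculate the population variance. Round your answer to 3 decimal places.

Values: 3, 4, 5, 6, 7
n = 54, Σfx = 290, mean = 5.3704
Σfx² = 1632
Σf(x − x̄)² = Σfx² − (Σfx)²/n = 1632 − 290²/54 = 74.5926
Population variance = 74.5926 / 54 = 1.3813

1.381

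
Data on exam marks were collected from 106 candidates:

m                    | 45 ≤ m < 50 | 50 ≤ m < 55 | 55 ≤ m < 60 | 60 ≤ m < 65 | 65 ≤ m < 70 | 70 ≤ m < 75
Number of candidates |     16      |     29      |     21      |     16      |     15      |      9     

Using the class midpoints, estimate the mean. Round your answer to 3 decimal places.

58.066

Midpoints: 47.5, 52.5, 57.5, 62.5, 67.5, 72.5
Σfm = 16×47.5 + 29×52.5 + 21×57.5 + 16×62.5 + 15×67.5 + 9×72.5 = 6155
n = Σf = 106
Mean = 6155 / 106 = 58.0660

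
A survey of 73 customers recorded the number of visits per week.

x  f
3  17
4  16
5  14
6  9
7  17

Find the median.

5

Cumulative frequencies: 17, 33, 47, 56, 73
n = 73, so the median is the value in position (n+1)/2 = 37.
Position 37 falls at value 5.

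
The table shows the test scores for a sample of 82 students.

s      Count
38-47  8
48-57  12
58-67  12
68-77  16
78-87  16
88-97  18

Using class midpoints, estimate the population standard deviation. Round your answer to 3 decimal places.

16.351

Midpoints: 42.5, 52.5, 62.5, 72.5, 82.5, 92.5
n = 82, Σfm = 5865, mean = 71.5244
Σfm² = 441412.5
Σf(m − x̄)² = Σfm² − (Σfm)²/n = 441412.5 − 5865²/82 = 21921.9512
Population variance = 21921.9512 / 82 = 267.3409
Standard deviation = √267.3409 = 16.3506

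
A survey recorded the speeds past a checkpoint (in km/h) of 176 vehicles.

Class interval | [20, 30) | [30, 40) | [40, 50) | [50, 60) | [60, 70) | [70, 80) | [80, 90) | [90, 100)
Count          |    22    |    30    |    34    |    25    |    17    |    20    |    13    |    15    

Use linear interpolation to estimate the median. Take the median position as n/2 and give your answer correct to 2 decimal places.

Cumulative frequencies: 22, 52, 86, 111, 128, 148, 161, 176
n = 176; position = n/2 = 88.
This falls in the class [50, 60): L = 50, F = 86, f = 25, h = 10.
Median ≈ 50 + ((88 − 86) / 25) × 10 = 50.8000

50.80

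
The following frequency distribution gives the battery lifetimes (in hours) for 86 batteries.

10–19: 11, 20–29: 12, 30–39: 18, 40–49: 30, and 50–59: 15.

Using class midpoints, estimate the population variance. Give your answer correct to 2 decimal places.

Midpoints: 14.5, 24.5, 34.5, 44.5, 54.5
n = 86, Σfm = 3227, mean = 37.5233
Σfm² = 134901.5
Σf(m − x̄)² = Σfm² − (Σfm)²/n = 134901.5 − 3227²/86 = 13813.9535
Population variance = 13813.9535 / 86 = 160.6274

160.63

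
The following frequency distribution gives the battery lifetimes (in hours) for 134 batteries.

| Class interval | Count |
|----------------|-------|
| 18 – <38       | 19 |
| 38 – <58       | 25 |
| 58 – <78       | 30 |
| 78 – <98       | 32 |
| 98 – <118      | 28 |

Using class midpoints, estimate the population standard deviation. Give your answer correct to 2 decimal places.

26.78

Midpoints: 28, 48, 68, 88, 108
n = 134, Σfm = 9612, mean = 71.7313
Σfm² = 785616
Σf(m − x̄)² = Σfm² − (Σfm)²/n = 785616 − 9612²/134 = 96134.3284
Population variance = 96134.3284 / 134 = 717.4204
Standard deviation = √717.4204 = 26.7847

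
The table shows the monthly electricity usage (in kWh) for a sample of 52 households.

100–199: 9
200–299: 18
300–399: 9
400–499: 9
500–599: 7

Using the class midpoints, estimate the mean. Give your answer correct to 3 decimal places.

Midpoints: 149.5, 249.5, 349.5, 449.5, 549.5
Σfm = 9×149.5 + 18×249.5 + 9×349.5 + 9×449.5 + 7×549.5 = 16874
n = Σf = 52
Mean = 16874 / 52 = 324.5000

324.500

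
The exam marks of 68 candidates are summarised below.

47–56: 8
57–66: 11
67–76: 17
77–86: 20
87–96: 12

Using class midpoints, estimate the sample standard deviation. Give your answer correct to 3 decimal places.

Midpoints: 51.5, 61.5, 71.5, 81.5, 91.5
n = 68, Σfm = 5032, mean = 74.0000
Σfm² = 383043
Σf(m − x̄)² = Σfm² − (Σfm)²/n = 383043 − 5032²/68 = 10675.0000
Sample variance = 10675.0000 / 67 = 159.3284
Standard deviation = √159.3284 = 12.6225

12.623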